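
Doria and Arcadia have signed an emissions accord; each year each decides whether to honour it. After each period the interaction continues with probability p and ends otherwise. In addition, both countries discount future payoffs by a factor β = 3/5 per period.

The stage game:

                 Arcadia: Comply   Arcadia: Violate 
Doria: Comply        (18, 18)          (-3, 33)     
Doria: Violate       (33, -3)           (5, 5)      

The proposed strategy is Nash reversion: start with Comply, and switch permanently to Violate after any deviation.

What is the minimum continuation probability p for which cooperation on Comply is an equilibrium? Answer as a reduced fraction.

With continuation probability p and discount β, the effective per-period discount factor is βp.
Grim-trigger IC: βp ≥ (33−18)/(33−5) = 15/28.
So p ≥ (15/28)/(3/5) = 25/28.

25/28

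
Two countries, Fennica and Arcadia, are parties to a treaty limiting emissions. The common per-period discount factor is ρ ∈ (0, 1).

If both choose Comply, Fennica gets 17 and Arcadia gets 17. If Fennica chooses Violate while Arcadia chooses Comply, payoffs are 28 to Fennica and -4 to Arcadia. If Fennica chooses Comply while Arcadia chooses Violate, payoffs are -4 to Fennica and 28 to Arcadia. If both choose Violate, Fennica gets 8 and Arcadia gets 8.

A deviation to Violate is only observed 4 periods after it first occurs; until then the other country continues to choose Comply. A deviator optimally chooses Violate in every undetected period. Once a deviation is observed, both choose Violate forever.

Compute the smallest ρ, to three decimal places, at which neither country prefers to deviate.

0.861

A deviator earns 28 for 4 periods, then 8 forever; cooperating earns 17 forever. Multiplying the IC by (1−ρ):
17 ≥ 28(1−ρ^4) + 8ρ^4, so 20·ρ^4 ≥ 11 and ρ^4 ≥ 11/20.
ρ ≥ (11/20)^(1/4) ≈ 0.861.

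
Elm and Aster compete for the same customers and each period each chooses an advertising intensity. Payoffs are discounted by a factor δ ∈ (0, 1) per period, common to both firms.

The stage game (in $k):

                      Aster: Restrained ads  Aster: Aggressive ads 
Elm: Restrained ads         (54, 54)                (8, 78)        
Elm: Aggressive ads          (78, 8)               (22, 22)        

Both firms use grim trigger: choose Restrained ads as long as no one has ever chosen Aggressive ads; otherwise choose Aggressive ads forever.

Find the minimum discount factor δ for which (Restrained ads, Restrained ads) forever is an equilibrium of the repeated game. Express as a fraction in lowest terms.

One-period gain from deviating is 78 − 54 = 24. The loss is 54 − 22 = 32 in every subsequent period, with present value 32·δ/(1−δ).
Deviation is unprofitable when 32·δ/(1−δ) ≥ 24, i.e. δ/(1−δ) ≥ 3/4.
Equivalently δ ≥ 24/(24+32) = 3/7.

3/7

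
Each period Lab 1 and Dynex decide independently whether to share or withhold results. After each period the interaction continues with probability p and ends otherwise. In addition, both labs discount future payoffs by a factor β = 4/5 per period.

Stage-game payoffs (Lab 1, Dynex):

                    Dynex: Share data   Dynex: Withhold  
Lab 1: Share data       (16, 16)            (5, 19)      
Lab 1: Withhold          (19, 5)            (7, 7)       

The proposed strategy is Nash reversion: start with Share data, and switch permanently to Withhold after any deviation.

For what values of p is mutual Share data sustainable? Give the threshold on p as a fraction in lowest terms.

5/16

With continuation probability p and discount β, the effective per-period discount factor is βp.
Grim-trigger IC: βp ≥ (19−16)/(19−7) = 1/4.
So p ≥ (1/4)/(4/5) = 5/16.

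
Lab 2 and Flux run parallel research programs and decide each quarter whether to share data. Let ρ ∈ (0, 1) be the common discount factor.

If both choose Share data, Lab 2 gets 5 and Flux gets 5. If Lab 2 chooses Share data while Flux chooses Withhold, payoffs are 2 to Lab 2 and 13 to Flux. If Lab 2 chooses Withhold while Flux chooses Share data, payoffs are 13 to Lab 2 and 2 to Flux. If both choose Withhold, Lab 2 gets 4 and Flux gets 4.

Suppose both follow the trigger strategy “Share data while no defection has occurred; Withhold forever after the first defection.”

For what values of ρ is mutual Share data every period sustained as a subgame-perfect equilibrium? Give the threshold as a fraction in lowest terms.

8/9

Cooperation forever yields 5 each period: 5/(1−ρ).
Deviating yields 13 once, then 4 forever: 13 + 4ρ/(1−ρ).
No profitable deviation requires 5/(1−ρ) ≥ 13 + 4ρ/(1−ρ).
Multiplying by (1−ρ): 5 ≥ 13(1−ρ) + 4ρ = 13 − 9ρ.
So 9ρ ≥ 8, i.e. ρ ≥ 8/9.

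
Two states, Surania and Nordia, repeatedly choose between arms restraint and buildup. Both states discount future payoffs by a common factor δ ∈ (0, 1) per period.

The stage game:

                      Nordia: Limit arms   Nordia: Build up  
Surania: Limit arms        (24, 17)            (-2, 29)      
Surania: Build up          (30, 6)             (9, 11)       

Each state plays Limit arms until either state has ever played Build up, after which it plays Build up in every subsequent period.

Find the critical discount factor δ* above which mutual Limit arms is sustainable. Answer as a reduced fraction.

Surania's threshold: (30−24)/(30−9) = 2/7.
Nordia's threshold: (29−17)/(29−11) = 2/3.
2/7 < 2/3, so Nordia binds and δ* = 2/3.

2/3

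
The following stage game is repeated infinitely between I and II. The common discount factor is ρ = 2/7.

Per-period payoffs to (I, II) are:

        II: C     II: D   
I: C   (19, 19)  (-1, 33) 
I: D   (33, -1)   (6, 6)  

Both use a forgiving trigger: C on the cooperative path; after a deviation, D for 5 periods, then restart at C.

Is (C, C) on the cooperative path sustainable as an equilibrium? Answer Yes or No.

IC: ρ+…+ρ^5 ≥ (33−19)/(19−6) = 14/13.
At ρ = 2/7: partial sum = 0.3992 < 1.0769. Cooperation not sustainable.

No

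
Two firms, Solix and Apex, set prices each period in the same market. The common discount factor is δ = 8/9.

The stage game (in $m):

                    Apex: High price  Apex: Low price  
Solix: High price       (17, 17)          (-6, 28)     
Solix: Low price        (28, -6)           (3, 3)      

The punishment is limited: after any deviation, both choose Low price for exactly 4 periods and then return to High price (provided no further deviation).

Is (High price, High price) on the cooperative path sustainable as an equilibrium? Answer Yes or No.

Yes

IC: δ+…+δ^4 ≥ (28−17)/(17−3) = 11/14.
At δ = 8/9: partial sum = 3.0056 ≥ 0.7857. Cooperation sustainable.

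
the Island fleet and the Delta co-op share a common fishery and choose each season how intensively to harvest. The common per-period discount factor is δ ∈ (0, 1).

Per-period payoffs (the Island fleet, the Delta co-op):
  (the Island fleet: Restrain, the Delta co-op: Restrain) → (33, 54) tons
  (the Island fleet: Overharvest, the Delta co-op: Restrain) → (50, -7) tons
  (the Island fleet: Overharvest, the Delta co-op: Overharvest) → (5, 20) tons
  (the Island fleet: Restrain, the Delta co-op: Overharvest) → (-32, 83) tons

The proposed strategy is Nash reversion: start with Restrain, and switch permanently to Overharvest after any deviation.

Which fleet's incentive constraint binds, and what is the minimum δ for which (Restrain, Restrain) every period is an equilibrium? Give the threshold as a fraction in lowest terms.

For the Island fleet: deviation gain 50−33 = 17, per-period punishment loss 33−5 = 28. IC gives δ ≥ 17/45.
For the Delta co-op: gain 29, loss 34 per period, so δ ≥ 29/63.
The tighter constraint is the Delta co-op's, so cooperation needs δ ≥ 29/63.

the Delta co-op; δ ≥ 29/63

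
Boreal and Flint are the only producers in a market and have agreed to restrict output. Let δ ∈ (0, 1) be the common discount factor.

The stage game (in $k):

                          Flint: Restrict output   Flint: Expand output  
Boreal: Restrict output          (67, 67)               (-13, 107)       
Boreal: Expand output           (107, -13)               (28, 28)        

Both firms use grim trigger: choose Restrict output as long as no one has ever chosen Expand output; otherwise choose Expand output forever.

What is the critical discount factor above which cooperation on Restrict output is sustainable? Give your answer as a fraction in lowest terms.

Under grim trigger the critical discount factor is (T−C)/(T−P) with T = 107, C = 67, P = 28.
δ* = (107−67)/(107−28) = 40/79.

40/79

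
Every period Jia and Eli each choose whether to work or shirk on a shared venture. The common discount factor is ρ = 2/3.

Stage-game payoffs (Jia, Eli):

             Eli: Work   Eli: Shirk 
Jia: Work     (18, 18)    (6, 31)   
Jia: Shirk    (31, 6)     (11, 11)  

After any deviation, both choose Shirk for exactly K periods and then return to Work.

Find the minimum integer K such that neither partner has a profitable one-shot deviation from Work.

7

Need Σ_{k=1}^{K} ρ^k ≥ (31−18)/(18−11) = 1.8571 at ρ = 2/3.
At K = 6 the sum is 1.8244 < 1.8571; at K = 7 it is 1.8829 ≥ 1.8571.
So the minimum punishment length is K = 7.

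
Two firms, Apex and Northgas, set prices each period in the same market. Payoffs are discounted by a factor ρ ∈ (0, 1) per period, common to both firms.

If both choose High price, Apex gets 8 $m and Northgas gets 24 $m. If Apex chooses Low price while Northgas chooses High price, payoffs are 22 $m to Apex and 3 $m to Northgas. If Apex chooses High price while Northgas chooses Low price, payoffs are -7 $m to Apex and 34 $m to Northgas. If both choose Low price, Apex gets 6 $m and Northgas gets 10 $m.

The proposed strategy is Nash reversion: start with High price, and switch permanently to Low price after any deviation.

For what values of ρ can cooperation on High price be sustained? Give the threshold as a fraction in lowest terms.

7/8

Apex's threshold: (22−8)/(22−6) = 7/8.
Northgas's threshold: (34−24)/(34−10) = 5/12.
7/8 > 5/12, so Apex binds and ρ* = 7/8.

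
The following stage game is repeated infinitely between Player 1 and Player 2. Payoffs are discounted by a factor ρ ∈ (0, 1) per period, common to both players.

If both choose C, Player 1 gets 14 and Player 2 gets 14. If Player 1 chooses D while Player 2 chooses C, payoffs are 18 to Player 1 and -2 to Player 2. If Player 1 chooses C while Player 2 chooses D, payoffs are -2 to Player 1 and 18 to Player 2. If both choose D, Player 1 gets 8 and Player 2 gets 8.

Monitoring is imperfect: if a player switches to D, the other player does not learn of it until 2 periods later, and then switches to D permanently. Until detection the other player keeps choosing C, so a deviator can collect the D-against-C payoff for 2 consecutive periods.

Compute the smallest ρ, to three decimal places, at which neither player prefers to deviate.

0.632

Deviating for the 2 undetected periods gains 18−14 = 4 per period over cooperation, then loses 14−8 = 6 per period forever once punishment starts.
Gain: 4(1 + ρ + … + ρ^1); loss: 6·ρ^2/(1−ρ).
No profitable deviation ⇔ 4(1−ρ^2) ≤ 6·ρ^2, i.e. ρ^2 ≥ 4/(4+6) = 2/5.
Hence ρ ≥ (2/5)^(1/2) ≈ 0.632.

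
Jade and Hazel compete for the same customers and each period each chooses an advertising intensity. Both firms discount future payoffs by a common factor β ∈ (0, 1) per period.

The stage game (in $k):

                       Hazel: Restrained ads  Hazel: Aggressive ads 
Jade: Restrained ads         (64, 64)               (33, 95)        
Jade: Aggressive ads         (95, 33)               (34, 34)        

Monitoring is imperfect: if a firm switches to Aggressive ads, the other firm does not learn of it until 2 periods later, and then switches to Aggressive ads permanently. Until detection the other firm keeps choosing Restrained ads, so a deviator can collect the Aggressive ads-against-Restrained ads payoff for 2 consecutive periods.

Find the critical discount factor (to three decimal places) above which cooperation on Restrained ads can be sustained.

Deviating for the 2 undetected periods gains 95−64 = 31 per period over cooperation, then loses 64−34 = 30 per period forever once punishment starts.
Gain: 31(1 + β + … + β^1); loss: 30·β^2/(1−β).
No profitable deviation ⇔ 31(1−β^2) ≤ 30·β^2, i.e. β^2 ≥ 31/(31+30) = 31/61.
Hence β ≥ (31/61)^(1/2) ≈ 0.713.

0.713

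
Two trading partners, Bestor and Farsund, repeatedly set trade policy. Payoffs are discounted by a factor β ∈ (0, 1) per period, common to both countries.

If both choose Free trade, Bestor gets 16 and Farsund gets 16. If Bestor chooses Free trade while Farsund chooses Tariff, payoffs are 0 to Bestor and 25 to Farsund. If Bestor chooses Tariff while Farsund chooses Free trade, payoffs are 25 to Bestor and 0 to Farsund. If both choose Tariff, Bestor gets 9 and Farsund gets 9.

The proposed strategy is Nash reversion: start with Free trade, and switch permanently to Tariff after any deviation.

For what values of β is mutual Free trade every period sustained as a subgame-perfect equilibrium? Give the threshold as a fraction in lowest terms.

9/16

Under grim trigger the critical discount factor is (T−C)/(T−P) with T = 25, C = 16, P = 9.
β* = (25−16)/(25−9) = 9/16.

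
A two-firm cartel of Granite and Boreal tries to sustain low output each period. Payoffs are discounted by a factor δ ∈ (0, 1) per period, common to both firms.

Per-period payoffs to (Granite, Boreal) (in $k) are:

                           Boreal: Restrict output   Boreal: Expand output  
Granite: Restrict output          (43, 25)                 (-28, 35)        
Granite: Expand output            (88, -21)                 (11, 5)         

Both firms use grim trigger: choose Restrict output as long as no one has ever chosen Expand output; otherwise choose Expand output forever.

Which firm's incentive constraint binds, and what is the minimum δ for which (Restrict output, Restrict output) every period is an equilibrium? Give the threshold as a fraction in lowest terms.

Granite; δ ≥ 45/77

Granite: cooperation gives 43 each period; deviation gives 88 once then 11 forever.
  43/(1−δ) ≥ 88 + 11δ/(1−δ) ⇒ δ ≥ 45/77.
Boreal: cooperation gives 25 each period; deviation gives 35 once then 5 forever.
  δ ≥ 10/30 = 1/3.
Both must hold, so the binding constraint is Granite's: δ ≥ 45/77.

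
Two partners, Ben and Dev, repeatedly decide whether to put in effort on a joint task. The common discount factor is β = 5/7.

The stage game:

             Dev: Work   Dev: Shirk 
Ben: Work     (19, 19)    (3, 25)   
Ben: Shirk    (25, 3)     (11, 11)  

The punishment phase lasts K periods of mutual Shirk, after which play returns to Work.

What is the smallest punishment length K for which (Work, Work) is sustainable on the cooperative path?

2

IC: β(1−β^K)/(1−β) ≥ (25−19)/(19−11) = 3/4.
With β = 5/7: need 1 − β^K ≥ 3/4·(1−5/7)/(5/7), i.e. β^K ≤ 0.7000.
Since (5/7)^1 = 0.7143 and (5/7)^2 = 0.5102, the smallest such K is 2.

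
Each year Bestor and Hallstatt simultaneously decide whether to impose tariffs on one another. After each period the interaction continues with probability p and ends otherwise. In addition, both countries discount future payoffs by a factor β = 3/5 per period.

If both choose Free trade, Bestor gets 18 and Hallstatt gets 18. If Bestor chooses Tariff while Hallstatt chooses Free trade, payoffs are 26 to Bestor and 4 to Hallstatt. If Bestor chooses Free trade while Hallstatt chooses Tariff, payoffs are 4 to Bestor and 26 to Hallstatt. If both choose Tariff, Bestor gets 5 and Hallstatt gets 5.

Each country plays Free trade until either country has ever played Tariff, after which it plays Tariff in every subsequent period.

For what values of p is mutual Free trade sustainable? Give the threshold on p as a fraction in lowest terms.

40/63

With continuation probability p and discount β, the effective per-period discount factor is βp.
Grim-trigger IC: βp ≥ (26−18)/(26−5) = 8/21.
So p ≥ (8/21)/(3/5) = 40/63.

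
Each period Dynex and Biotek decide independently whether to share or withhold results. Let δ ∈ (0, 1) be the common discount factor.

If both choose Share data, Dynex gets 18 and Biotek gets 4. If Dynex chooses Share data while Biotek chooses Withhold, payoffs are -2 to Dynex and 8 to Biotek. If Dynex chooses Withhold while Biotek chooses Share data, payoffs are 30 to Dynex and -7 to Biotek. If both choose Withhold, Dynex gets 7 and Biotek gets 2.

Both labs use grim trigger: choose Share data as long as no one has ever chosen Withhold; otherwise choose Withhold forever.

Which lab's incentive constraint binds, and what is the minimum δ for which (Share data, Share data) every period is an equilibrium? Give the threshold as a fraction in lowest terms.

Biotek; δ ≥ 2/3

For Dynex: deviation gain 30−18 = 12, per-period punishment loss 18−7 = 11. IC gives δ ≥ 12/23.
For Biotek: gain 4, loss 2 per period, so δ ≥ 4/6 = 2/3.
The tighter constraint is Biotek's, so cooperation needs δ ≥ 2/3.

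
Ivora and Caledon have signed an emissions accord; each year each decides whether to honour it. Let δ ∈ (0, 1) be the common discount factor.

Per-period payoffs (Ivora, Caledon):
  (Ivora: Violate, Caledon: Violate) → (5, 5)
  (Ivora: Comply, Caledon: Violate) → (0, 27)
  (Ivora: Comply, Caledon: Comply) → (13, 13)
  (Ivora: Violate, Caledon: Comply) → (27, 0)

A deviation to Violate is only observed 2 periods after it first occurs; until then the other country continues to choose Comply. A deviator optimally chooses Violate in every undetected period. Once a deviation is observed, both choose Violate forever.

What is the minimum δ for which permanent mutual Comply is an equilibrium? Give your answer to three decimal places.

Deviating for the 2 undetected periods gains 27−13 = 14 per period over cooperation, then loses 13−5 = 8 per period forever once punishment starts.
Gain: 14(1 + δ + … + δ^1); loss: 8·δ^2/(1−δ).
No profitable deviation ⇔ 14(1−δ^2) ≤ 8·δ^2, i.e. δ^2 ≥ 14/(14+8) = 7/11.
Hence δ ≥ (7/11)^(1/2) ≈ 0.798.

0.798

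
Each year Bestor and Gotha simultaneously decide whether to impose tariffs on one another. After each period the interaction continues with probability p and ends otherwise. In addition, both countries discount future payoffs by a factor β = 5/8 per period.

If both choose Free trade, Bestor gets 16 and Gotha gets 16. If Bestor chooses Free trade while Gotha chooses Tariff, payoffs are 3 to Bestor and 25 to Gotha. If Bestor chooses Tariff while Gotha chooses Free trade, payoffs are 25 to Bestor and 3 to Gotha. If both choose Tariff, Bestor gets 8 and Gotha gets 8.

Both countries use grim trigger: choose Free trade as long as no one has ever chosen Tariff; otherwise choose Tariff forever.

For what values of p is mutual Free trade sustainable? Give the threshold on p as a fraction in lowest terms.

72/85

With continuation probability p and discount β, the effective per-period discount factor is βp.
Grim-trigger IC: βp ≥ (25−16)/(25−8) = 9/17.
So p ≥ (9/17)/(5/8) = 72/85.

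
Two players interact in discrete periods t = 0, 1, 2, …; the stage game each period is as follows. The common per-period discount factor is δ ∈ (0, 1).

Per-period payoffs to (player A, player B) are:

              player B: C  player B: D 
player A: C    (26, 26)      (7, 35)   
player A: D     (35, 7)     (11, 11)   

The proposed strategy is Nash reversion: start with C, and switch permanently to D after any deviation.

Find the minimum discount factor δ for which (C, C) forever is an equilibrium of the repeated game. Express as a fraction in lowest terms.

Cooperation forever yields 26 each period: 26/(1−δ).
Deviating yields 35 once, then 11 forever: 35 + 11δ/(1−δ).
No profitable deviation requires 26/(1−δ) ≥ 35 + 11δ/(1−δ).
Multiplying by (1−δ): 26 ≥ 35(1−δ) + 11δ = 35 − 24δ.
So 24δ ≥ 9, i.e. δ ≥ 9/24 = 3/8.

3/8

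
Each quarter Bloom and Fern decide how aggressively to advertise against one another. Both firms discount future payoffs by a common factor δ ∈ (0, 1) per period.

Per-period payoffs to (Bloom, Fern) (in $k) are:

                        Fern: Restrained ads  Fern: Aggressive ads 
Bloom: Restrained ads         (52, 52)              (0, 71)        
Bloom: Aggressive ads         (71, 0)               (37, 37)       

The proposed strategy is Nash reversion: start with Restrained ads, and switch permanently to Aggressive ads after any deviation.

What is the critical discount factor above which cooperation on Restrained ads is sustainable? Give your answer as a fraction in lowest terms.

19/34

52/(1−δ) ≥ 71 + 37δ/(1−δ)
52 ≥ 71 − 34δ
δ ≥ 19/34.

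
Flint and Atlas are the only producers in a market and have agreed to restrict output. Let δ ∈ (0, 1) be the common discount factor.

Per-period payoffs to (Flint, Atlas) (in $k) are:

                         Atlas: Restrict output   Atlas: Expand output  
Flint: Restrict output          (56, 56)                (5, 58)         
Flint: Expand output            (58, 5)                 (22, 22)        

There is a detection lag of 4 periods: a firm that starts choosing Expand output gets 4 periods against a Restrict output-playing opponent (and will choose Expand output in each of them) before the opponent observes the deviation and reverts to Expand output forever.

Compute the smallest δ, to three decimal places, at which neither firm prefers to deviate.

Deviating for the 4 undetected periods gains 58−56 = 2 per period over cooperation, then loses 56−22 = 34 per period forever once punishment starts.
Gain: 2(1 + δ + … + δ^3); loss: 34·δ^4/(1−δ).
No profitable deviation ⇔ 2(1−δ^4) ≤ 34·δ^4, i.e. δ^4 ≥ 2/(2+34) = 1/18.
Hence δ ≥ (1/18)^(1/4) ≈ 0.485.

0.485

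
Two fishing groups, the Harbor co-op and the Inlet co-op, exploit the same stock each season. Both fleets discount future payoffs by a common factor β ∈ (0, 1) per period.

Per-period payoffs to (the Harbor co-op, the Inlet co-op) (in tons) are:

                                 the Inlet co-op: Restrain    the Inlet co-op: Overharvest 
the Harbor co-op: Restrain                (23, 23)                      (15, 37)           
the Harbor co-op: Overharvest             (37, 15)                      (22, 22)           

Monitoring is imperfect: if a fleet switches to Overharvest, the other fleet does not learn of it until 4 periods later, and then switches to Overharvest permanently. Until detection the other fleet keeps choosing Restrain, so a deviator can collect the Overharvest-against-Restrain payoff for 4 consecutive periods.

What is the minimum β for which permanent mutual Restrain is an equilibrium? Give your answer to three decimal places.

0.983

A deviator earns 37 for 4 periods, then 22 forever; cooperating earns 23 forever. Multiplying the IC by (1−β):
23 ≥ 37(1−β^4) + 22β^4, so 15·β^4 ≥ 14 and β^4 ≥ 14/15.
β ≥ (14/15)^(1/4) ≈ 0.983.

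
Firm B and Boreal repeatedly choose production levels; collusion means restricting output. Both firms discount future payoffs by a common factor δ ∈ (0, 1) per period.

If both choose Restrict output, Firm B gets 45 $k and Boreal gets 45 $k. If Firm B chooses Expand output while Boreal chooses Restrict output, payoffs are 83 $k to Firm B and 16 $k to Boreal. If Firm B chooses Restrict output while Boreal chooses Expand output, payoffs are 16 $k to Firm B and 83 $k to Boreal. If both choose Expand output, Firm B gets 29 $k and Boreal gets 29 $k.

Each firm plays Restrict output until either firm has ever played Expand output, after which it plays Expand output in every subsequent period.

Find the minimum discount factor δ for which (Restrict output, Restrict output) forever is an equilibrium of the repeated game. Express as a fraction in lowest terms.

19/27

45/(1−δ) ≥ 83 + 29δ/(1−δ)
45 ≥ 83 − 54δ
δ ≥ 38/54 = 19/27.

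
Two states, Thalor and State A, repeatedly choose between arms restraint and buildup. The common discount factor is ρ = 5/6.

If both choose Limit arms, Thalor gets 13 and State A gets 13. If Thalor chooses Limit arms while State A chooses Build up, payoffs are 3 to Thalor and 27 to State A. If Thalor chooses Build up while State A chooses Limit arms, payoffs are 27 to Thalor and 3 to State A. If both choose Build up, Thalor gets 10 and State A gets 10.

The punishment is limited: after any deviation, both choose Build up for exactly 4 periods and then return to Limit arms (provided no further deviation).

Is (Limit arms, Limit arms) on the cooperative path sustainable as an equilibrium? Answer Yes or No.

No

A one-shot deviation gives 27 now, then 10 for 4 periods, then back to 13.
Gain from deviating: (27−13) today; loss: (13−10) in each of the next 4 periods.
No-deviation condition: (13−10)(ρ+…+ρ^4) ≥ 27−13, i.e. ρ+…+ρ^4 ≥ 14/3.
At ρ = 5/6: ρ+…+ρ^4 = 2.5887 < 4.6667.
So cooperation is not sustainable.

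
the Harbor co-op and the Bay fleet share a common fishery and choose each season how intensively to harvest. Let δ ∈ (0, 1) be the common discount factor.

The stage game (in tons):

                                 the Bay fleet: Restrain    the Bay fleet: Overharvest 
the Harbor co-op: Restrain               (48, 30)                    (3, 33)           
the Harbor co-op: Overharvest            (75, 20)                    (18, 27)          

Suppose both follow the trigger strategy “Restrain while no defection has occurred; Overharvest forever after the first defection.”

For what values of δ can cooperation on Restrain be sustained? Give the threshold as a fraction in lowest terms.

1/2

the Harbor co-op: cooperation gives 48 each period; deviation gives 75 once then 18 forever.
  48/(1−δ) ≥ 75 + 18δ/(1−δ) ⇒ δ ≥ 27/57 = 9/19.
the Bay fleet: cooperation gives 30 each period; deviation gives 33 once then 27 forever.
  δ ≥ 3/6 = 1/2.
Both must hold, so the binding constraint is the Bay fleet's: δ ≥ 1/2.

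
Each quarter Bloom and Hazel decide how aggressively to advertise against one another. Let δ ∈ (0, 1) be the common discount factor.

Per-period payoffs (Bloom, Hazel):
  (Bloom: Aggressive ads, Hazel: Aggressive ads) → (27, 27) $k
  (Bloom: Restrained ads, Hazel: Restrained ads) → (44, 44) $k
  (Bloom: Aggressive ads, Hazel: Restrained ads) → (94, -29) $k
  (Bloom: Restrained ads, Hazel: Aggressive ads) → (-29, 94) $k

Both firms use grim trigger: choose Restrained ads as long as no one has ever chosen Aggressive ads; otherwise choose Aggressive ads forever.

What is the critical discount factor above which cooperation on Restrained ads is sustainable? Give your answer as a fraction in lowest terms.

50/67

Cooperation forever yields 44 each period: 44/(1−δ).
Deviating yields 94 once, then 27 forever: 94 + 27δ/(1−δ).
No profitable deviation requires 44/(1−δ) ≥ 94 + 27δ/(1−δ).
Multiplying by (1−δ): 44 ≥ 94(1−δ) + 27δ = 94 − 67δ.
So 67δ ≥ 50, i.e. δ ≥ 50/67.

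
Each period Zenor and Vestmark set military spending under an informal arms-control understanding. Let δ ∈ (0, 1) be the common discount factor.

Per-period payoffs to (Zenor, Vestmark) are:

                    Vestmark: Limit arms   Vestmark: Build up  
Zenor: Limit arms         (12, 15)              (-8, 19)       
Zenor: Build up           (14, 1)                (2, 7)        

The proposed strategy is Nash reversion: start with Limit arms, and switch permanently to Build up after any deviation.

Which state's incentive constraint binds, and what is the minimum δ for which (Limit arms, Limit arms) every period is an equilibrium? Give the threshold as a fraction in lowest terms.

Vestmark; δ ≥ 1/3

For Zenor: deviation gain 14−12 = 2, per-period punishment loss 12−2 = 10. IC gives δ ≥ 2/12 = 1/6.
For Vestmark: gain 4, loss 8 per period, so δ ≥ 4/12 = 1/3.
The tighter constraint is Vestmark's, so cooperation needs δ ≥ 1/3.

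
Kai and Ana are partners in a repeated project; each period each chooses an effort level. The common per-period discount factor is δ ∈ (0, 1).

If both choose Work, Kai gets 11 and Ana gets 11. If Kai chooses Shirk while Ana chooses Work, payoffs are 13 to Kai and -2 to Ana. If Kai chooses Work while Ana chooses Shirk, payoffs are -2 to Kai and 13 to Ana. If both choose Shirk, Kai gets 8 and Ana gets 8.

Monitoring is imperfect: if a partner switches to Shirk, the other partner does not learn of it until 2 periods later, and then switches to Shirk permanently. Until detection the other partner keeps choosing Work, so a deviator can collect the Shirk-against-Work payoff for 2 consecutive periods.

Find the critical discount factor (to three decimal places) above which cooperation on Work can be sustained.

A deviator earns 13 for 2 periods, then 8 forever; cooperating earns 11 forever. Multiplying the IC by (1−δ):
11 ≥ 13(1−δ^2) + 8δ^2, so 5·δ^2 ≥ 2 and δ^2 ≥ 2/5.
δ ≥ (2/5)^(1/2) ≈ 0.632.

0.632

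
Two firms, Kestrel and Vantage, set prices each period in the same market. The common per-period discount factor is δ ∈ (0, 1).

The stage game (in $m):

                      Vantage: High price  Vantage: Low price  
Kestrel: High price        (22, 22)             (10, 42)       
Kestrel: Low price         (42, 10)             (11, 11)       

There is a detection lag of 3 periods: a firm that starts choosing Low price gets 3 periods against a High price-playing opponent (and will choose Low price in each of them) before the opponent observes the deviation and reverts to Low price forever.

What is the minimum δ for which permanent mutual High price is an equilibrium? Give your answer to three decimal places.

0.864

A deviator earns 42 for 3 periods, then 11 forever; cooperating earns 22 forever. Multiplying the IC by (1−δ):
22 ≥ 42(1−δ^3) + 11δ^3, so 31·δ^3 ≥ 20 and δ^3 ≥ 20/31.
δ ≥ (20/31)^(1/3) ≈ 0.864.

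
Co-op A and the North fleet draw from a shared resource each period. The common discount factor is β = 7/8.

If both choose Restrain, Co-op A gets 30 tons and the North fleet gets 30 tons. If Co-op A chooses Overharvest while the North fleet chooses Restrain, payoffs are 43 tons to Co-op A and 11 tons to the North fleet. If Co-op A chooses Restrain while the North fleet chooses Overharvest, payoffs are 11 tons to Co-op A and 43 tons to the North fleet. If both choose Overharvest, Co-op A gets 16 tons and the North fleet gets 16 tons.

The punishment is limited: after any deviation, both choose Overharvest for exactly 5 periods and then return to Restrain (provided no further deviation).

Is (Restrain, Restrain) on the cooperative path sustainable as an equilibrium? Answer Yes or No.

Yes

IC: β+…+β^5 ≥ (43−30)/(30−16) = 13/14.
At β = 7/8: partial sum = 3.4096 ≥ 0.9286. Cooperation sustainable.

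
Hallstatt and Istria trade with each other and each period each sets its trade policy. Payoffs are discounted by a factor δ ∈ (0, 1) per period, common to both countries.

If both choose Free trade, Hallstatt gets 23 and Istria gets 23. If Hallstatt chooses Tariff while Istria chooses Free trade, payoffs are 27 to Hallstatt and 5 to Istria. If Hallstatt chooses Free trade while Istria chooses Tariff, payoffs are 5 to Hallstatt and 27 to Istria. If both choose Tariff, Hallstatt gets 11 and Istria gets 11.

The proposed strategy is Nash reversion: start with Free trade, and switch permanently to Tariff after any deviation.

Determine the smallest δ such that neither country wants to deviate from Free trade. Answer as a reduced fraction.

Under grim trigger the critical discount factor is (T−C)/(T−P) with T = 27, C = 23, P = 11.
δ* = (27−23)/(27−11) = 4/16 = 1/4.

1/4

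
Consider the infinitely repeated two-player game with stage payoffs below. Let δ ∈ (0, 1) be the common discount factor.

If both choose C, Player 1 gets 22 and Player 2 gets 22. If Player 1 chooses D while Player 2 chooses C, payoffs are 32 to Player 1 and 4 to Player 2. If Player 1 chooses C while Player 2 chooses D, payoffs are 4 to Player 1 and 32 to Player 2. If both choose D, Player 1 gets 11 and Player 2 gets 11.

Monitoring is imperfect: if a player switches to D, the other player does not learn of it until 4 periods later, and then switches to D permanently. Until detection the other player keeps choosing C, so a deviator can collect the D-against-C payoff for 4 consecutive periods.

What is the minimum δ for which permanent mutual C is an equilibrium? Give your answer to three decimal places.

A deviator earns 32 for 4 periods, then 11 forever; cooperating earns 22 forever. Multiplying the IC by (1−δ):
22 ≥ 32(1−δ^4) + 11δ^4, so 21·δ^4 ≥ 10 and δ^4 ≥ 10/21.
δ ≥ (10/21)^(1/4) ≈ 0.831.

0.831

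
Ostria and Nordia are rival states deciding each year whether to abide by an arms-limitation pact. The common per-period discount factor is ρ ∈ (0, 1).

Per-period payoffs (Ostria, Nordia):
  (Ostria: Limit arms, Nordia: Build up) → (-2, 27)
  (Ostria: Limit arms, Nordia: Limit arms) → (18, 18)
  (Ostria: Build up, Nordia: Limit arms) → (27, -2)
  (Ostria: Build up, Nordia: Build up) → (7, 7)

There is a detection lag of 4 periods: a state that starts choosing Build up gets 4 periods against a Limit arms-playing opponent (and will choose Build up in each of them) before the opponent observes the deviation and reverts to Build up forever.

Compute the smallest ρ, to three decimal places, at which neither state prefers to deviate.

Deviating for the 4 undetected periods gains 27−18 = 9 per period over cooperation, then loses 18−7 = 11 per period forever once punishment starts.
Gain: 9(1 + ρ + … + ρ^3); loss: 11·ρ^4/(1−ρ).
No profitable deviation ⇔ 9(1−ρ^4) ≤ 11·ρ^4, i.e. ρ^4 ≥ 9/(9+11) = 9/20.
Hence ρ ≥ (9/20)^(1/4) ≈ 0.819.

0.819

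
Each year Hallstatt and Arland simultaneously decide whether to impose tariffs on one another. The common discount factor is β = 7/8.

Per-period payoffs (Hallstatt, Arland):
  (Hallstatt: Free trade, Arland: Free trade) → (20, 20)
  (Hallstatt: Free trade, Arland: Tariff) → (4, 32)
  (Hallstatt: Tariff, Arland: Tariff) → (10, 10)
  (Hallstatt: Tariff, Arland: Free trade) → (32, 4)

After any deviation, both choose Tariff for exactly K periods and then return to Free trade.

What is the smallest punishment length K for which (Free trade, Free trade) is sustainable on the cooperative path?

2

No profitable deviation requires (20−10)(β+…+β^K) ≥ 32−20, i.e. β+…+β^K ≥ 6/5 ≈ 1.2000.
With β = 7/8, the partial sums are K=1: 0.8750, K=2: 1.6406.
K = 2 is the first length at which the sum reaches 1.2000.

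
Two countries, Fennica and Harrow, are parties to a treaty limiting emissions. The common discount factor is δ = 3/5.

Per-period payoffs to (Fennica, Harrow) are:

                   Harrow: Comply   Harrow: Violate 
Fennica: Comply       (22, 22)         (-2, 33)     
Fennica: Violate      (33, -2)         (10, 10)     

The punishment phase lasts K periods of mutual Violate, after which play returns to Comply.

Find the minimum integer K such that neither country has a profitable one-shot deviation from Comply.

2

No profitable deviation requires (22−10)(δ+…+δ^K) ≥ 33−22, i.e. δ+…+δ^K ≥ 11/12 ≈ 0.9167.
With δ = 3/5, the partial sums are K=1: 0.6000, K=2: 0.9600.
K = 2 is the first length at which the sum reaches 0.9167.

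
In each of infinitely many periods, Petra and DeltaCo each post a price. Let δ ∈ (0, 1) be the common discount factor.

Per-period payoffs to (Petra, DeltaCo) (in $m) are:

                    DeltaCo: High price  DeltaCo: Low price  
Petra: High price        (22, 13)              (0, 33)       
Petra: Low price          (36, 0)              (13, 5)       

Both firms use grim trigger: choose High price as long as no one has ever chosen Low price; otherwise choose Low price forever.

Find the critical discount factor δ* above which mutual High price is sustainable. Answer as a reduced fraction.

5/7

Petra's threshold: (36−22)/(36−13) = 14/23.
DeltaCo's threshold: (33−13)/(33−5) = 5/7.
14/23 < 5/7, so DeltaCo binds and δ* = 5/7.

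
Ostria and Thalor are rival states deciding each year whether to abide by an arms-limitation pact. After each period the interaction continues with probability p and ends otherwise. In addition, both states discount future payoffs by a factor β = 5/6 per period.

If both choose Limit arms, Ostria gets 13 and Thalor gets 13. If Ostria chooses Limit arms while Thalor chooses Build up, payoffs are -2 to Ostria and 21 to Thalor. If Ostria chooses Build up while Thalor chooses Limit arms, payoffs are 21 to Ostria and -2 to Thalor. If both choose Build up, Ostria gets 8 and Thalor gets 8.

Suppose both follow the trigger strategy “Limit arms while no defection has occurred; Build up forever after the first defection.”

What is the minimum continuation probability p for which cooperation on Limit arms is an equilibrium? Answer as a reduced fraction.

48/65

With continuation probability p and discount β, the effective per-period discount factor is βp.
Grim-trigger IC: βp ≥ (21−13)/(21−8) = 8/13.
So p ≥ (8/13)/(5/6) = 48/65.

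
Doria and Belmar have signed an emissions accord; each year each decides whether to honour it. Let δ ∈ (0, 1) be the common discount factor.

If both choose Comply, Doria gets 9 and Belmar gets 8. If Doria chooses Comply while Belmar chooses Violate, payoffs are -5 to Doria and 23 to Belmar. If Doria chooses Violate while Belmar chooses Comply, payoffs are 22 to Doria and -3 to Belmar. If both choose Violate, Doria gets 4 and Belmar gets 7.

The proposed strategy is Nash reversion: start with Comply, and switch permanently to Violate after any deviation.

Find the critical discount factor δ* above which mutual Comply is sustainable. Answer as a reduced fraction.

15/16

Doria: cooperation gives 9 each period; deviation gives 22 once then 4 forever.
  9/(1−δ) ≥ 22 + 4δ/(1−δ) ⇒ δ ≥ 13/18.
Belmar: cooperation gives 8 each period; deviation gives 23 once then 7 forever.
  δ ≥ 15/16.
Both must hold, so the binding constraint is Belmar's: δ ≥ 15/16.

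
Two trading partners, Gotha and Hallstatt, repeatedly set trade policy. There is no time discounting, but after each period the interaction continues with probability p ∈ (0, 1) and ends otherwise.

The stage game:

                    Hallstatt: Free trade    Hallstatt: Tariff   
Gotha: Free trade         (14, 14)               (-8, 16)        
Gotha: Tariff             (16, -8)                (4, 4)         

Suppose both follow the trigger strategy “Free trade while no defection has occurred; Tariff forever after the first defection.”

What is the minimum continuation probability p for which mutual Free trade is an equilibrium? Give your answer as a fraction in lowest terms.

With no time discounting, the continuation probability p plays the role of the discount factor.
Grim-trigger IC: 14/(1−p) ≥ 16 + 4p/(1−p) ⇒ p ≥ (16−14)/(16−4) = 1/6.

1/6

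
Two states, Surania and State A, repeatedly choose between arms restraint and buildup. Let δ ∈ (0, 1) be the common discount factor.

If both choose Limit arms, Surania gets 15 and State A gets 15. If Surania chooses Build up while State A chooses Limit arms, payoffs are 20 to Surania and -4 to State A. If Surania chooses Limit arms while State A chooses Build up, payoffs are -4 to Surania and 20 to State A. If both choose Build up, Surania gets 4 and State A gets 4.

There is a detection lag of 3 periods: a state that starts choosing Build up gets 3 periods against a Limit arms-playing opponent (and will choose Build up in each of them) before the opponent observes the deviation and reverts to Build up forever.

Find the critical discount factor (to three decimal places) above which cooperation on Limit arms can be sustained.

A deviator earns 20 for 3 periods, then 4 forever; cooperating earns 15 forever. Multiplying the IC by (1−δ):
15 ≥ 20(1−δ^3) + 4δ^3, so 16·δ^3 ≥ 5 and δ^3 ≥ 5/16.
δ ≥ (5/16)^(1/3) ≈ 0.679.

0.679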